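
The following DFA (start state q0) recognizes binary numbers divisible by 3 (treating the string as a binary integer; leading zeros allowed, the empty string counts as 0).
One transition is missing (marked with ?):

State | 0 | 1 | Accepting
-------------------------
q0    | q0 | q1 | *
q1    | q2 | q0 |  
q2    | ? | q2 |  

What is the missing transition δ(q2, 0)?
q1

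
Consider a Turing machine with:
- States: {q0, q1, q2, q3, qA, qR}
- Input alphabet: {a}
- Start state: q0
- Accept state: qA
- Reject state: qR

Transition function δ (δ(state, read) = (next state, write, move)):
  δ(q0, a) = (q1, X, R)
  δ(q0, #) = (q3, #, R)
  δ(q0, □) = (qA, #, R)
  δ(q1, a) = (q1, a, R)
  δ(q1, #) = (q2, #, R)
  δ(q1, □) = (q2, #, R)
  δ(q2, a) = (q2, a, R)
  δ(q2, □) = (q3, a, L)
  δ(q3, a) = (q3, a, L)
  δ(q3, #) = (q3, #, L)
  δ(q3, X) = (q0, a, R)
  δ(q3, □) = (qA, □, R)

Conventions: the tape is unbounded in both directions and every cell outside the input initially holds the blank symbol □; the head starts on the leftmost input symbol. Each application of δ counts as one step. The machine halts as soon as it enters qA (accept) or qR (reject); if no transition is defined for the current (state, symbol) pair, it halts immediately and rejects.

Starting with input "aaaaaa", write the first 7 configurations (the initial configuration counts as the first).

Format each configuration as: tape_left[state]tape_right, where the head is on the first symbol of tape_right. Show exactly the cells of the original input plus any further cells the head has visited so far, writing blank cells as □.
Step 0: [q0]aaaaaa (head at position 0)
Step 1: δ(q0, a) = (q1, X, R)  ⊢  X[q1]aaaaa (head at position 1)
Step 2: δ(q1, a) = (q1, a, R)  ⊢  Xa[q1]aaaa (head at position 2)
Step 3: δ(q1, a) = (q1, a, R)  ⊢  Xaa[q1]aaa (head at position 3)
Step 4: δ(q1, a) = (q1, a, R)  ⊢  Xaaa[q1]aa (head at position 4)
Step 5: δ(q1, a) = (q1, a, R)  ⊢  Xaaaa[q1]a (head at position 5)
Step 6: δ(q1, a) = (q1, a, R)  ⊢  Xaaaaa[q1]□ (head at position 6)

Final answer: [q0]aaaaaa ⊢ X[q1]aaaaa ⊢ Xa[q1]aaaa ⊢ Xaa[q1]aaa ⊢ Xaaa[q1]aa ⊢ Xaaaa[q1]a ⊢ Xaaaaa[q1]□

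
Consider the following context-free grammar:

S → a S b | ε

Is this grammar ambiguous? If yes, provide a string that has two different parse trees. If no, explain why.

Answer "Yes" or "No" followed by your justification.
At every step exactly one production applies: if the remaining string to generate is non-empty it starts with a and ends with b, forcing S → a S b; if it is empty, S → ε is forced. Hence each string a^n b^n has exactly one derivation (S → a S b applied n times, then S → ε) and one parse tree.

Final answer: No - the grammar is unambiguous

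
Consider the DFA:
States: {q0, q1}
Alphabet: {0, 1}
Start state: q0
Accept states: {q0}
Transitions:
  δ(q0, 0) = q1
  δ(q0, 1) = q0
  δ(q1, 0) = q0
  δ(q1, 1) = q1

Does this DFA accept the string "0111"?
Processing string "0111":
  q0 --0--> q1
  q1 --1--> q1
  q1 --1--> q1
  q1 --1--> q1
Final state: q1
Accept states: {q0}
q1 is not an accept state, so the string is rejected.

Final answer: No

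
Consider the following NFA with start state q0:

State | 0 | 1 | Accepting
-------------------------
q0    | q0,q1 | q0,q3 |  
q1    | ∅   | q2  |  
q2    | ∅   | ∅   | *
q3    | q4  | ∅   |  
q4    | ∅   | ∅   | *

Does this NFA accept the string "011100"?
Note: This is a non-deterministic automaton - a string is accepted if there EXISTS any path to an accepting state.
Track the set of states the NFA could be in: start {q0}
Read '0': {q0} → {q0, q1}
Read '1': {q0, q1} → {q0, q2, q3}
Read '1': {q0, q2, q3} → {q0, q3}
Read '1': {q0, q3} → {q0, q3}
Read '0': {q0, q3} → {q0, q1, q4}
Read '0': {q0, q1, q4} → {q0, q1}
Final set {q0, q1} contains no accepting state → rejected.

Final answer: No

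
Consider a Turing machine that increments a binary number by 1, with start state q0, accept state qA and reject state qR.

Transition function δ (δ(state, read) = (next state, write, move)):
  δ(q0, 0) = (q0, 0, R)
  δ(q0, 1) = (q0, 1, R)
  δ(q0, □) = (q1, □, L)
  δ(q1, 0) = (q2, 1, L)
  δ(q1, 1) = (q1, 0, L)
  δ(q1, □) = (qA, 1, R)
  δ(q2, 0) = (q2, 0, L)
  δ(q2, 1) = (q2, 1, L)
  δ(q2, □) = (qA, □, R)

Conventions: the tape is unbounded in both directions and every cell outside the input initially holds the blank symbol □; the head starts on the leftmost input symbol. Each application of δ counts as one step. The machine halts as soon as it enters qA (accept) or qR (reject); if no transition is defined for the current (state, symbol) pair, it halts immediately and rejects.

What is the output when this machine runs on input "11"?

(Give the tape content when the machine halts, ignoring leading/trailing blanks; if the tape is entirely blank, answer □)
Step 0: [q0]11 (head at position 0)
Step 1: δ(q0, 1) = (q0, 1, R)  ⊢  1[q0]1 (head at position 1)
Step 2: δ(q0, 1) = (q0, 1, R)  ⊢  11[q0]□ (head at position 2)
Step 3: δ(q0, □) = (q1, □, L)  ⊢  1[q1]1□ (head at position 1)
Step 4: δ(q1, 1) = (q1, 0, L)  ⊢  [q1]10□ (head at position 0)
Step 5: δ(q1, 1) = (q1, 0, L)  ⊢  [q1]□00□ (head at position -1)
Step 6: δ(q1, □) = (qA, 1, R)  ⊢  1[qA]00□ (head at position 0)
The machine is in qA, so it halts and accepts.
Tape content when halted (ignoring surrounding blanks): 100

Final answer: Output: 100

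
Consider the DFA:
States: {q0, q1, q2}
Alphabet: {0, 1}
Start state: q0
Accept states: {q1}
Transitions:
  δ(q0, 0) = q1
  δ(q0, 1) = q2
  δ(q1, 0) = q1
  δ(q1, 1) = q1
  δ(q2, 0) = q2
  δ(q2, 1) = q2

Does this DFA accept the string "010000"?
Processing string "010000":
  q0 --0--> q1
  q1 --1--> q1
  q1 --0--> q1
  q1 --0--> q1
  q1 --0--> q1
  q1 --0--> q1
Final state: q1
Accept states: {q1}
q1 is an accept state, so the string is accepted.

Final answer: Yes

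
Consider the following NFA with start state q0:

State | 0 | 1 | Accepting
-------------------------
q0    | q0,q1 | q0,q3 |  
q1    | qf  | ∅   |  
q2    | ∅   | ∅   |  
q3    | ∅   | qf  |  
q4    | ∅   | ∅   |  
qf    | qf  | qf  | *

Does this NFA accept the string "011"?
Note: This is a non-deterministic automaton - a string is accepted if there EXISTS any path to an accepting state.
Track the set of states the NFA could be in: start {q0}
Read '0': {q0} → {q0, q1}
Read '1': {q0, q1} → {q0, q3}
Read '1': {q0, q3} → {q0, q3, qf}
Final set {q0, q3, qf} contains accepting state(s) {qf} → accepted.

Final answer: Yes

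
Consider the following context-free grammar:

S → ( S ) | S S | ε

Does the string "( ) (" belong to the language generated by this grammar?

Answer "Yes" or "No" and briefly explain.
Each production adds parentheses only in matched pairs (S → ( S )) or none at all, so every derived string has equally many '(' and ')'. The string ( ) ( has two '(' and one ')', so it cannot be derived.

Final answer: No - no valid derivation exists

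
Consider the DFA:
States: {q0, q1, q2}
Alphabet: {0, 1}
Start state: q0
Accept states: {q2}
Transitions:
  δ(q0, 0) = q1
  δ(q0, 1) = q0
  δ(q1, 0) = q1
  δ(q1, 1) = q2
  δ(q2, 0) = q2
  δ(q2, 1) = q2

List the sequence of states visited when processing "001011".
Starting at q0
Read '0': q0 -> q1
Read '0': q1 -> q1
Read '1': q1 -> q2
Read '0': q2 -> q2
Read '1': q2 -> q2
Read '1': q2 -> q2

Final answer: q0 -> q1 -> q1 -> q2 -> q2 -> q2 -> q2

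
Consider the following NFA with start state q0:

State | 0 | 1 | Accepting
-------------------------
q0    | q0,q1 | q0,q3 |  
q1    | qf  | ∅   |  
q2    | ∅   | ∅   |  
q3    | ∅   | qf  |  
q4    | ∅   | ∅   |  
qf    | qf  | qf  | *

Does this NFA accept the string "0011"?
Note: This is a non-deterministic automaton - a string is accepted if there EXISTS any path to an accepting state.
Track the set of states the NFA could be in: start {q0}
Read '0': {q0} → {q0, q1}
Read '0': {q0, q1} → {q0, q1, qf}
Read '1': {q0, q1, qf} → {q0, q3, qf}
Read '1': {q0, q3, qf} → {q0, q3, qf}
Final set {q0, q3, qf} contains accepting state(s) {qf} → accepted.

Final answer: Yes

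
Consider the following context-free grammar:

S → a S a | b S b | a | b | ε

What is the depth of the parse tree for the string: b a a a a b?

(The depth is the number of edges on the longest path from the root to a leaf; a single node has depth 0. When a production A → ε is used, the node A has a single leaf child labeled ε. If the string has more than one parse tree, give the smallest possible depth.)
The string has even length 6, so its (unique) parse tree peels off matching outer symbols: S → b S b, S → a S a, S → a S a, and finally S → ε for the empty middle.
The S nodes are at depths 0..3; the ε leaf under the innermost S is at depth 4 (terminal leaves are at depths 1..3).
Depth = 4.

Final answer: 4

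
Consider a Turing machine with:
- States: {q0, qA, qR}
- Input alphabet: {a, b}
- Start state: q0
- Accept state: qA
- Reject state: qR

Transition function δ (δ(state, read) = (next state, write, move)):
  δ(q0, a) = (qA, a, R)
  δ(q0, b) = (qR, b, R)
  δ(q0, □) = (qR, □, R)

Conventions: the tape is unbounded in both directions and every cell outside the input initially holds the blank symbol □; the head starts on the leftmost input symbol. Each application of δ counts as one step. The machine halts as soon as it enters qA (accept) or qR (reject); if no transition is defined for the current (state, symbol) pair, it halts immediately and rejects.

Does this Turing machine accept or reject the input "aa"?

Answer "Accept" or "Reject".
Step 0: [q0]aa (head at position 0)
Step 1: δ(q0, a) = (qA, a, R)  ⊢  a[qA]a (head at position 1)
The machine is in qA, so it halts and accepts.

Final answer: Accept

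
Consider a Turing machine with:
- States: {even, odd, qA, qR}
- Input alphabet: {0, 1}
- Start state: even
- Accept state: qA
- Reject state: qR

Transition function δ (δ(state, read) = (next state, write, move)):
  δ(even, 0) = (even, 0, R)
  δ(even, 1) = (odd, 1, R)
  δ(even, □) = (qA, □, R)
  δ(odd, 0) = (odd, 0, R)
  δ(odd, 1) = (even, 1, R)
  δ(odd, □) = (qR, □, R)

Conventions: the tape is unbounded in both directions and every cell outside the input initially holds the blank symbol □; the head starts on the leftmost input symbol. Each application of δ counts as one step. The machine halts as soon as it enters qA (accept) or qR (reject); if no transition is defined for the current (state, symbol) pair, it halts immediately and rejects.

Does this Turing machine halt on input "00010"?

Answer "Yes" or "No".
Step 0: [even]00010 (head at position 0)
Step 1: δ(even, 0) = (even, 0, R)  ⊢  0[even]0010 (head at position 1)
Step 2: δ(even, 0) = (even, 0, R)  ⊢  00[even]010 (head at position 2)
Step 3: δ(even, 0) = (even, 0, R)  ⊢  000[even]10 (head at position 3)
Step 4: δ(even, 1) = (odd, 1, R)  ⊢  0001[odd]0 (head at position 4)
Step 5: δ(odd, 0) = (odd, 0, R)  ⊢  00010[odd]□ (head at position 5)
Step 6: δ(odd, □) = (qR, □, R)  ⊢  00010□[qR]□ (head at position 6)
The machine is in qR, so it halts and rejects.
It halts after 6 steps.

Final answer: Yes - halts after 6 steps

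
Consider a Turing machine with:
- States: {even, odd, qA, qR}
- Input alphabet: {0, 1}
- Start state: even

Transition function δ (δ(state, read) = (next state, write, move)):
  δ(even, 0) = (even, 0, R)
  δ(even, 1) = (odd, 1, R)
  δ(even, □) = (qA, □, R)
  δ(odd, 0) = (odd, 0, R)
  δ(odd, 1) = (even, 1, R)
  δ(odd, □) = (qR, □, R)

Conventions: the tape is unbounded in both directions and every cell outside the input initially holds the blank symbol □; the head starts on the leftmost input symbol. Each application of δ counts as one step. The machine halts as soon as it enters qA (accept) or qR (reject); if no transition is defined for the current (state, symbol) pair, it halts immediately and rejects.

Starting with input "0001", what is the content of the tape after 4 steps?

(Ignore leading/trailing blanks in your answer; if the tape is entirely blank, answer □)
Step 0: [even]0001 (head at position 0)
Step 1: δ(even, 0) = (even, 0, R)  ⊢  0[even]001 (head at position 1)
Step 2: δ(even, 0) = (even, 0, R)  ⊢  00[even]01 (head at position 2)
Step 3: δ(even, 0) = (even, 0, R)  ⊢  000[even]1 (head at position 3)
Step 4: δ(even, 1) = (odd, 1, R)  ⊢  0001[odd]□ (head at position 4)
Tape after 4 steps (ignoring surrounding blanks): 0001

Final answer: Tape: 0001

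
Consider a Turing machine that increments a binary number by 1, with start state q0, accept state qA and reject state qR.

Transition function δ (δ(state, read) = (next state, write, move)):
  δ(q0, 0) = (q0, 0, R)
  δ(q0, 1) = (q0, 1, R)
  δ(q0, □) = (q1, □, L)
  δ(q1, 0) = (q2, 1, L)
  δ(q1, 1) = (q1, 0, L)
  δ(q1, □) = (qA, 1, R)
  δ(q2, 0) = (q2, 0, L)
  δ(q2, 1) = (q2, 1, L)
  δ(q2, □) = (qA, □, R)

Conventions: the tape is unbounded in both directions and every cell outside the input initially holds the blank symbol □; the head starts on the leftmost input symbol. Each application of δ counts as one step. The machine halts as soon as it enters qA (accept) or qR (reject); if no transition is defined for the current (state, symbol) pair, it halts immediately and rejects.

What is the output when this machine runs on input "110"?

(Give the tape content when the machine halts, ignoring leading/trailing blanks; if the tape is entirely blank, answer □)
Step 0: [q0]110 (head at position 0)
Step 1: δ(q0, 1) = (q0, 1, R)  ⊢  1[q0]10 (head at position 1)
Step 2: δ(q0, 1) = (q0, 1, R)  ⊢  11[q0]0 (head at position 2)
Step 3: δ(q0, 0) = (q0, 0, R)  ⊢  110[q0]□ (head at position 3)
Step 4: δ(q0, □) = (q1, □, L)  ⊢  11[q1]0□ (head at position 2)
Step 5: δ(q1, 0) = (q2, 1, L)  ⊢  1[q2]11□ (head at position 1)
Step 6: δ(q2, 1) = (q2, 1, L)  ⊢  [q2]111□ (head at position 0)
Step 7: δ(q2, 1) = (q2, 1, L)  ⊢  [q2]□111□ (head at position -1)
Step 8: δ(q2, □) = (qA, □, R)  ⊢  □[qA]111□ (head at position 0)
The machine is in qA, so it halts and accepts.
Tape content when halted (ignoring surrounding blanks): 111

Final answer: Output: 111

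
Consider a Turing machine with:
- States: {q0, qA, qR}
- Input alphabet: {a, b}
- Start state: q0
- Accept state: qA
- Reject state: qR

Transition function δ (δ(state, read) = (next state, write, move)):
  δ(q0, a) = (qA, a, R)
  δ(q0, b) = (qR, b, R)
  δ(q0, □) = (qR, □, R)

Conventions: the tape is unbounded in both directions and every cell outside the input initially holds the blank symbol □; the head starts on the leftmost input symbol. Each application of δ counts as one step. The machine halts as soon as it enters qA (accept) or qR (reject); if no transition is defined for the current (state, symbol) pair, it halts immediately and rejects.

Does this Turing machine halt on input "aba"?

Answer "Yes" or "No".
Step 0: [q0]aba (head at position 0)
Step 1: δ(q0, a) = (qA, a, R)  ⊢  a[qA]ba (head at position 1)
The machine is in qA, so it halts and accepts.
It halts after 1 steps.

Final answer: Yes - halts after 1 steps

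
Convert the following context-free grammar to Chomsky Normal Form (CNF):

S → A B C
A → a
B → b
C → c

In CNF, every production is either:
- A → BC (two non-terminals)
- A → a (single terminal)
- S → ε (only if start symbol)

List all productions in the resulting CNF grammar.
The grammar has no ε-productions or unit productions to eliminate.
A → a is already in CNF (single terminal) – keep it.
B → b is already in CNF (single terminal) – keep it.
C → c is already in CNF (single terminal) – keep it.
S → A B C has 3 symbols on the right: break it into binary productions S → A X0, X0 → B C.
Resulting CNF grammar (5 productions): A → a; B → b; C → c; S → A X0; X0 → B C

Final answer: A → a; B → b; C → c; S → A X0; X0 → B C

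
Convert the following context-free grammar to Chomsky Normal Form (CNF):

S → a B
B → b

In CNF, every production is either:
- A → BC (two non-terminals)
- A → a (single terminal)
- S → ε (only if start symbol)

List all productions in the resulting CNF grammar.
The grammar has no ε-productions or unit productions to eliminate.
S → a B has terminal a in a right-hand side of length ≥ 2: introduce T_a → a and use T_a in place of a.
B → b is already in CNF (single terminal) – keep it.
S → a B becomes S → T_a B.
Resulting CNF grammar (3 productions): T_a → a; B → b; S → T_a B

Final answer: T_a → a; B → b; S → T_a B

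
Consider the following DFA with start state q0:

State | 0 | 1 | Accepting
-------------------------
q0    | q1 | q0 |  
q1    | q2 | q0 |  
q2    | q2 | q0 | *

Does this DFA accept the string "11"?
Start in q0.
Read '1': q0 → q0
Read '1': q0 → q0
Final state q0 is not accepting, so the string is rejected.

Final answer: No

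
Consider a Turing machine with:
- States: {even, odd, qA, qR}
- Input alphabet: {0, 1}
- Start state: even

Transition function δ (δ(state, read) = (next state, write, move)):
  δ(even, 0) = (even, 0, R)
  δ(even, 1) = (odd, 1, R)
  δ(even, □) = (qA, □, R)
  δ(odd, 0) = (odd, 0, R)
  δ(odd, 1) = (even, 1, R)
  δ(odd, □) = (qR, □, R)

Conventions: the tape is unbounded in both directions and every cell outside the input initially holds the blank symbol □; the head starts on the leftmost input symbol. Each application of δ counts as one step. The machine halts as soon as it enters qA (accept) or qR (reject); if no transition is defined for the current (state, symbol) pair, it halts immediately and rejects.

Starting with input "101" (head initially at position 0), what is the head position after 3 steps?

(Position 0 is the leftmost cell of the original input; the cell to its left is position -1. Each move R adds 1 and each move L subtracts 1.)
Step 0: [even]101 (head at position 0)
Step 1: δ(even, 1) = (odd, 1, R)  ⊢  1[odd]01 (head at position 1)
Step 2: δ(odd, 0) = (odd, 0, R)  ⊢  10[odd]1 (head at position 2)
Step 3: δ(odd, 1) = (even, 1, R)  ⊢  101[even]□ (head at position 3)
Head position after 3 steps: 3

Final answer: Position 3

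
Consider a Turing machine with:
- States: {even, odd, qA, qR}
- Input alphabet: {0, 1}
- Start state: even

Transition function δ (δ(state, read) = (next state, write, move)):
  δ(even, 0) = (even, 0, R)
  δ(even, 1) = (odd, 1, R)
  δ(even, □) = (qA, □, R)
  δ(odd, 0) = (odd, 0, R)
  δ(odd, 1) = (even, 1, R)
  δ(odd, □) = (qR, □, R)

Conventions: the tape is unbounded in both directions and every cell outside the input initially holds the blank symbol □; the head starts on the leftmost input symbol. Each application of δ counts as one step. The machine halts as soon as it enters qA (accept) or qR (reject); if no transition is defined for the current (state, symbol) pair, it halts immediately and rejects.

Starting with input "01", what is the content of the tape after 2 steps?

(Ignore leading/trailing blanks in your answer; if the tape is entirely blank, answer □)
Step 0: [even]01 (head at position 0)
Step 1: δ(even, 0) = (even, 0, R)  ⊢  0[even]1 (head at position 1)
Step 2: δ(even, 1) = (odd, 1, R)  ⊢  01[odd]□ (head at position 2)
Tape after 2 steps (ignoring surrounding blanks): 01

Final answer: Tape: 01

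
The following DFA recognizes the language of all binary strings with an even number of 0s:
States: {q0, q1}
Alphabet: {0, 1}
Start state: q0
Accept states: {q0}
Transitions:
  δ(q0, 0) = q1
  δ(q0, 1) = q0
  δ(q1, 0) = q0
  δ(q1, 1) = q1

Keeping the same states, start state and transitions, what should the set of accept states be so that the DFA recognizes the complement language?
The DFA is complete (every state has a transition on every symbol), so the complement
is recognized by the same DFA with accepting and non-accepting states swapped.
Original accept states: {q0}
Complement accept states = All states - Original accept states
= {q0, q1} - {q0}
= {q1}
Complement language: strings with an ODD number of 0s

Final answer: {q1}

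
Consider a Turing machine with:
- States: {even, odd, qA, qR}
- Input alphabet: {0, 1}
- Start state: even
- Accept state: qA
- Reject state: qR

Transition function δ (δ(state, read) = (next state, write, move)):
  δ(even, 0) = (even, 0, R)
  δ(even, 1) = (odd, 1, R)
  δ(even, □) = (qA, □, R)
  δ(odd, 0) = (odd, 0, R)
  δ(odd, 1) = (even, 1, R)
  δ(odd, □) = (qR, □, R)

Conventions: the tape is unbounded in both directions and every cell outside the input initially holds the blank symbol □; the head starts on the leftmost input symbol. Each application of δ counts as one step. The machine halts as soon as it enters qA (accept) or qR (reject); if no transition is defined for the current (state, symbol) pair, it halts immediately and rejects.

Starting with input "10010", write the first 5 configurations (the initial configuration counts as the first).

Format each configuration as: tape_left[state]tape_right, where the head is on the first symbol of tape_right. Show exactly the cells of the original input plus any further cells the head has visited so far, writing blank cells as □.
Step 0: [even]10010 (head at position 0)
Step 1: δ(even, 1) = (odd, 1, R)  ⊢  1[odd]0010 (head at position 1)
Step 2: δ(odd, 0) = (odd, 0, R)  ⊢  10[odd]010 (head at position 2)
Step 3: δ(odd, 0) = (odd, 0, R)  ⊢  100[odd]10 (head at position 3)
Step 4: δ(odd, 1) = (even, 1, R)  ⊢  1001[even]0 (head at position 4)

Final answer: [even]10010 ⊢ 1[odd]0010 ⊢ 10[odd]010 ⊢ 100[odd]10 ⊢ 1001[even]0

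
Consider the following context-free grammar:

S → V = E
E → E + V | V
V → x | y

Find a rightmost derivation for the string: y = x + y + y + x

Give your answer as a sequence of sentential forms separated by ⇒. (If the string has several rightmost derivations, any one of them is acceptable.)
Start with S.
Step 1: the rightmost non-terminal is S; apply S → V = E:  V = E
Step 2: the rightmost non-terminal is E; apply E → E + V:  V = E + V
Step 3: the rightmost non-terminal is V; apply V → x:  V = E + x
Step 4: the rightmost non-terminal is E; apply E → E + V:  V = E + V + x
Step 5: the rightmost non-terminal is V; apply V → y:  V = E + y + x
Step 6: the rightmost non-terminal is E; apply E → E + V:  V = E + V + y + x
Step 7: the rightmost non-terminal is V; apply V → y:  V = E + y + y + x
Step 8: the rightmost non-terminal is E; apply E → V:  V = V + y + y + x
Step 9: the rightmost non-terminal is V; apply V → x:  V = x + y + y + x
Step 10: the rightmost non-terminal is V; apply V → y:  y = x + y + y + x

Final answer: S ⇒ V = E ⇒ V = E + V ⇒ V = E + x ⇒ V = E + V + x ⇒ V = E + y + x ⇒ V = E + V + y + x ⇒ V = E + y + y + x ⇒ V = V + y + y + x ⇒ V = x + y + y + x ⇒ y = x + y + y + x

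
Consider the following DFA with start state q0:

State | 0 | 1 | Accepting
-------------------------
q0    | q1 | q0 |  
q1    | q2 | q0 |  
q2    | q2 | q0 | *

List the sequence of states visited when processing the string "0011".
q0 → q1 → q2 → q0 → q0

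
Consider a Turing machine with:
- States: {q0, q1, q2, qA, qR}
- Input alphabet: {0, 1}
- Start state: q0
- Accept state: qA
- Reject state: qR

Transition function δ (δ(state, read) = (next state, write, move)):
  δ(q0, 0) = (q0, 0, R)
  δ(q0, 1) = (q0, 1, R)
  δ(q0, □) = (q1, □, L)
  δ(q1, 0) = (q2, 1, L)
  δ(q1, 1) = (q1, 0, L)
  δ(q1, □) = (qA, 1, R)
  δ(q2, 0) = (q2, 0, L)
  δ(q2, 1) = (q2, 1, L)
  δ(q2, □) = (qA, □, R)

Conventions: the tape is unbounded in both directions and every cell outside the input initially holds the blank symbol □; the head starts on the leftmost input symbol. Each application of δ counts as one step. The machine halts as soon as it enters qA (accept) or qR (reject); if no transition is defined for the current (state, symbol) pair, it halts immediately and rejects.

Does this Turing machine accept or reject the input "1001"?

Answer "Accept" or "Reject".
Step 0: [q0]1001 (head at position 0)
Step 1: δ(q0, 1) = (q0, 1, R)  ⊢  1[q0]001 (head at position 1)
Step 2: δ(q0, 0) = (q0, 0, R)  ⊢  10[q0]01 (head at position 2)
Step 3: δ(q0, 0) = (q0, 0, R)  ⊢  100[q0]1 (head at position 3)
Step 4: δ(q0, 1) = (q0, 1, R)  ⊢  1001[q0]□ (head at position 4)
Step 5: δ(q0, □) = (q1, □, L)  ⊢  100[q1]1□ (head at position 3)
Step 6: δ(q1, 1) = (q1, 0, L)  ⊢  10[q1]00□ (head at position 2)
Step 7: δ(q1, 0) = (q2, 1, L)  ⊢  1[q2]010□ (head at position 1)
Step 8: δ(q2, 0) = (q2, 0, L)  ⊢  [q2]1010□ (head at position 0)
Step 9: δ(q2, 1) = (q2, 1, L)  ⊢  [q2]□1010□ (head at position -1)
Step 10: δ(q2, □) = (qA, □, R)  ⊢  □[qA]1010□ (head at position 0)
The machine is in qA, so it halts and accepts.

Final answer: Accept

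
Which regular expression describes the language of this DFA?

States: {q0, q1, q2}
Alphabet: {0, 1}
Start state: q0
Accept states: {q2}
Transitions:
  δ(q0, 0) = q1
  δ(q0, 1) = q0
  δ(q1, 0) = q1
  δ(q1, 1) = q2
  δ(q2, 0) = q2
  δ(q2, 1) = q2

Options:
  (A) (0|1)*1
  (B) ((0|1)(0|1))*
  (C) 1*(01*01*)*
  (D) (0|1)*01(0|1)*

Testing sample strings against the DFA:
  '101' -> accepted
  '10000' -> rejected
  '01000' -> accepted
  '011' -> accepted
Checking each option for a counterexample:
  (A) (0|1)*1: '1' is rejected by the DFA but matches the regex → eliminated
  (B) ((0|1)(0|1))*: ε is rejected by the DFA but matches the regex → eliminated
  (C) 1*(01*01*)*: ε is rejected by the DFA but matches the regex → eliminated
  (D) (0|1)*01(0|1)*: agrees with the DFA on all strings of length ≤ 4
Only (D) (0|1)*01(0|1)* is consistent with the DFA.

Final answer: (D) (0|1)*01(0|1)*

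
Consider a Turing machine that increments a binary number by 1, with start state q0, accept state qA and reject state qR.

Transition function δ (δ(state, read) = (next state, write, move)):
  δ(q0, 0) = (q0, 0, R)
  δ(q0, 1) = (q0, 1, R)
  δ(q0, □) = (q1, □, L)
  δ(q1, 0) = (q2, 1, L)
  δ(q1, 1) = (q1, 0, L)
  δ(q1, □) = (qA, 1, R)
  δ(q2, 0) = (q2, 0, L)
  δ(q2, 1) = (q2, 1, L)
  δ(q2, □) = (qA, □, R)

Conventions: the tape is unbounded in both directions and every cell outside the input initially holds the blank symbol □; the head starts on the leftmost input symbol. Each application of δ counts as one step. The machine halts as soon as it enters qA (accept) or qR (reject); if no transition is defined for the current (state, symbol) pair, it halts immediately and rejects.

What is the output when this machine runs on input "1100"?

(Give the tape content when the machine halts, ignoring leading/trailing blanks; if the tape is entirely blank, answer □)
Step 0: [q0]1100 (head at position 0)
Step 1: δ(q0, 1) = (q0, 1, R)  ⊢  1[q0]100 (head at position 1)
Step 2: δ(q0, 1) = (q0, 1, R)  ⊢  11[q0]00 (head at position 2)
Step 3: δ(q0, 0) = (q0, 0, R)  ⊢  110[q0]0 (head at position 3)
Step 4: δ(q0, 0) = (q0, 0, R)  ⊢  1100[q0]□ (head at position 4)
Step 5: δ(q0, □) = (q1, □, L)  ⊢  110[q1]0□ (head at position 3)
Step 6: δ(q1, 0) = (q2, 1, L)  ⊢  11[q2]01□ (head at position 2)
Step 7: δ(q2, 0) = (q2, 0, L)  ⊢  1[q2]101□ (head at position 1)
Step 8: δ(q2, 1) = (q2, 1, L)  ⊢  [q2]1101□ (head at position 0)
Step 9: δ(q2, 1) = (q2, 1, L)  ⊢  [q2]□1101□ (head at position -1)
Step 10: δ(q2, □) = (qA, □, R)  ⊢  □[qA]1101□ (head at position 0)
The machine is in qA, so it halts and accepts.
Tape content when halted (ignoring surrounding blanks): 1101

Final answer: Output: 1101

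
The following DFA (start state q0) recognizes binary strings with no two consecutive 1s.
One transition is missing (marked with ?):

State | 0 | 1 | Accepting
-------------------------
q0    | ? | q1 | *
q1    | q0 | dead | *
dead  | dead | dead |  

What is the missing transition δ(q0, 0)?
q0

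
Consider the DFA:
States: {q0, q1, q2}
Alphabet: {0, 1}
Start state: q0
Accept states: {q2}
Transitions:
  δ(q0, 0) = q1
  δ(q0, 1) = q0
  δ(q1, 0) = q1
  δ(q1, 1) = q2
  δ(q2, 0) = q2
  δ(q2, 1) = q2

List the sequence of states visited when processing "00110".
Starting at q0
Read '0': q0 -> q1
Read '0': q1 -> q1
Read '1': q1 -> q2
Read '1': q2 -> q2
Read '0': q2 -> q2

Final answer: q0 -> q1 -> q1 -> q2 -> q2 -> q2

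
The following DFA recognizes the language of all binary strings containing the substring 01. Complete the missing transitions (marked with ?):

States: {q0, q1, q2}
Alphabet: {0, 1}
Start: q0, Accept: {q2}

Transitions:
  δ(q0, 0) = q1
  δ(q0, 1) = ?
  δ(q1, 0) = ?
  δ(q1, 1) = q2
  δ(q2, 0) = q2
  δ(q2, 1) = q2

What each state remembers (consistent with the given transitions and accept states):
  q0: 01 not seen yet and the last symbol was not 0
  q1: 01 not seen yet and the last symbol was 0
  q2: the substring 01 has already been seen
Filling in the missing entries:
  δ(q0, 1): in q0 (01 not seen yet and the last symbol was not 0), after reading 1 we have: 01 not seen yet and the last symbol was not 0 → q0
  δ(q1, 0): in q1 (01 not seen yet and the last symbol was 0), after reading 0 we have: 01 not seen yet and the last symbol was 0 → q1

Final answer: δ(q0, 1) = q0; δ(q1, 0) = q1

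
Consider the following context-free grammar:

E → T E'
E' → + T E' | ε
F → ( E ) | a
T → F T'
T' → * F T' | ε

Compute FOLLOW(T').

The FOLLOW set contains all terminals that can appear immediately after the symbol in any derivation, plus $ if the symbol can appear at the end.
Useful FIRST sets: FIRST(E') = {+, ε}, FIRST(T') = {*, ε} (both E' and T' are nullable).
FOLLOW(E): E is the start symbol → $; E appears in F → ( E ) followed by ')' → FOLLOW(E) = {), $}.
FOLLOW(E'): E' appears at the right end of E → T E' and of E' → + T E', so FOLLOW(E') ⊇ FOLLOW(E) (the second occurrence adds nothing new). FOLLOW(E') = {), $}.
FOLLOW(T): in E → T E' and E' → + T E', T is followed by E': add FIRST(E') minus ε = {+}; since E' is nullable, also add FOLLOW(E) and FOLLOW(E') = {), $}. FOLLOW(T) = {+, ), $}.
FOLLOW(T'): T' appears at the right end of T → F T' and of T' → * F T', so FOLLOW(T') = FOLLOW(T) = {+, ), $}.

Final answer: {$, ), +}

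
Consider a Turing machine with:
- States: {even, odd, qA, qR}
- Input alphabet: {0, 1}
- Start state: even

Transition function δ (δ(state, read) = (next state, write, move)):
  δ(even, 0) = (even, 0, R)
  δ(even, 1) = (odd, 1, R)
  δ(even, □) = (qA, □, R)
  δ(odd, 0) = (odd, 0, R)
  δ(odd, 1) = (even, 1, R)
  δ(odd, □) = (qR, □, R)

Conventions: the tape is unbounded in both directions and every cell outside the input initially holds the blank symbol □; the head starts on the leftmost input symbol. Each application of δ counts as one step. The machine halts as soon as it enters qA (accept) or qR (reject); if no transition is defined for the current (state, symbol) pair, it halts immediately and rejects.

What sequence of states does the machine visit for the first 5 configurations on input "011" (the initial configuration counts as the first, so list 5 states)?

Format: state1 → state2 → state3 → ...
Step 0: [even]011 (head at position 0)
Step 1: δ(even, 0) = (even, 0, R)  ⊢  0[even]11 (head at position 1)
Step 2: δ(even, 1) = (odd, 1, R)  ⊢  01[odd]1 (head at position 2)
Step 3: δ(odd, 1) = (even, 1, R)  ⊢  011[even]□ (head at position 3)
Step 4: δ(even, □) = (qA, □, R)  ⊢  011□[qA]□ (head at position 4)
Reading off the states of these 5 configurations: even → even → odd → even → qA

Final answer: even → even → odd → even → qA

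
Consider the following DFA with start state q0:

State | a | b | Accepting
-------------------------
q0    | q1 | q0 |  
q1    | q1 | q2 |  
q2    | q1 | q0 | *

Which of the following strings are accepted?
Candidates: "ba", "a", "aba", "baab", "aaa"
"ba": q0 → q0 → q1; q1 is not accepting → rejected
"a": q0 → q1; q1 is not accepting → rejected
"aba": q0 → q1 → q2 → q1; q1 is not accepting → rejected
"baab": q0 → q0 → q1 → q1 → q2; q2 is accepting → accepted
"aaa": q0 → q1 → q1 → q1; q1 is not accepting → rejected

Final answer: "baab"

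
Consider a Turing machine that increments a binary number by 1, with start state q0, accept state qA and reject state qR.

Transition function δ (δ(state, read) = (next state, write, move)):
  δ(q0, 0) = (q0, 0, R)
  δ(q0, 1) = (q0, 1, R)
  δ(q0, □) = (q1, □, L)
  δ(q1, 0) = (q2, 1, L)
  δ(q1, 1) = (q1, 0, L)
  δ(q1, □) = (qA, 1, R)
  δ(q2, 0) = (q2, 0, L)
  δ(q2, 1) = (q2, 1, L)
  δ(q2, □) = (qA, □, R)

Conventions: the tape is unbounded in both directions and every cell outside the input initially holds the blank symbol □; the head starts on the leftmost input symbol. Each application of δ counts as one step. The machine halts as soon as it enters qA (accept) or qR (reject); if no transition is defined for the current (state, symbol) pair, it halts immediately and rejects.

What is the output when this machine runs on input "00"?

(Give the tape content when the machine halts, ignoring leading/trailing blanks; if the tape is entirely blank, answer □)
Step 0: [q0]00 (head at position 0)
Step 1: δ(q0, 0) = (q0, 0, R)  ⊢  0[q0]0 (head at position 1)
Step 2: δ(q0, 0) = (q0, 0, R)  ⊢  00[q0]□ (head at position 2)
Step 3: δ(q0, □) = (q1, □, L)  ⊢  0[q1]0□ (head at position 1)
Step 4: δ(q1, 0) = (q2, 1, L)  ⊢  [q2]01□ (head at position 0)
Step 5: δ(q2, 0) = (q2, 0, L)  ⊢  [q2]□01□ (head at position -1)
Step 6: δ(q2, □) = (qA, □, R)  ⊢  □[qA]01□ (head at position 0)
The machine is in qA, so it halts and accepts.
Tape content when halted (ignoring surrounding blanks): 01

Final answer: Output: 01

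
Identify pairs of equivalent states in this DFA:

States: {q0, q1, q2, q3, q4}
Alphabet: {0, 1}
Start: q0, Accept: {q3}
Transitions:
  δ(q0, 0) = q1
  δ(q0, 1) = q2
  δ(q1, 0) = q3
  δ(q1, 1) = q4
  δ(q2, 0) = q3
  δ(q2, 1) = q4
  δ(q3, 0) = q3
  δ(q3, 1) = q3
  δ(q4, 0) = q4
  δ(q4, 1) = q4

Using the table-filling algorithm:
Round 0 – mark pairs where exactly one state is accepting: (q0,q3), (q1,q3), (q2,q3), (q3,q4)
Round 1 – newly marked: (q0,q1) [on 0: q1 vs q3, already marked]; (q0,q2) [on 0: q1 vs q3, already marked]; (q1,q4) [on 0: q3 vs q4, already marked]; (q2,q4) [on 0: q3 vs q4, already marked]
Round 2 – newly marked: (q0,q4) [on 0: q1 vs q4, already marked]
No further pairs can be marked.
(q1, q2) unmarked: δ(q1,0)=q3, δ(q2,0)=q3; δ(q1,1)=q4, δ(q2,1)=q4 → equivalent
Equivalent pairs: (q1, q2)

Final answer: Equivalent pairs: (q1, q2)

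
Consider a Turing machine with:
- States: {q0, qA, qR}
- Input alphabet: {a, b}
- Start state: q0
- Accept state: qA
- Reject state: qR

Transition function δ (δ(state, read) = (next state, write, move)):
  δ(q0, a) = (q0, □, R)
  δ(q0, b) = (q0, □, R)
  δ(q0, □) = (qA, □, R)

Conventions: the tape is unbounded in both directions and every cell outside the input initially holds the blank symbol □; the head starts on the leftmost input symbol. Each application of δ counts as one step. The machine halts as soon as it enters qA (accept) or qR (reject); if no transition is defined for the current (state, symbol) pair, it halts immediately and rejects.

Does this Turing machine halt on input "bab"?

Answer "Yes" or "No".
Step 0: [q0]bab (head at position 0)
Step 1: δ(q0, b) = (q0, □, R)  ⊢  □[q0]ab (head at position 1)
Step 2: δ(q0, a) = (q0, □, R)  ⊢  □□[q0]b (head at position 2)
Step 3: δ(q0, b) = (q0, □, R)  ⊢  □□□[q0]□ (head at position 3)
Step 4: δ(q0, □) = (qA, □, R)  ⊢  □□□□[qA]□ (head at position 4)
The machine is in qA, so it halts and accepts.
It halts after 4 steps.

Final answer: Yes - halts after 4 steps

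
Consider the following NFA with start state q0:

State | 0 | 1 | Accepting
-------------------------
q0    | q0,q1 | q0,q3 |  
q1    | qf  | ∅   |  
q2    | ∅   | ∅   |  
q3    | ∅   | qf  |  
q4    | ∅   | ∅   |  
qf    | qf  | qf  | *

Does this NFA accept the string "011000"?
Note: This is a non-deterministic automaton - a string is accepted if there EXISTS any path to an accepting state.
Track the set of states the NFA could be in: start {q0}
Read '0': {q0} → {q0, q1}
Read '1': {q0, q1} → {q0, q3}
Read '1': {q0, q3} → {q0, q3, qf}
Read '0': {q0, q3, qf} → {q0, q1, qf}
Read '0': {q0, q1, qf} → {q0, q1, qf}
Read '0': {q0, q1, qf} → {q0, q1, qf}
Final set {q0, q1, qf} contains accepting state(s) {qf} → accepted.

Final answer: Yes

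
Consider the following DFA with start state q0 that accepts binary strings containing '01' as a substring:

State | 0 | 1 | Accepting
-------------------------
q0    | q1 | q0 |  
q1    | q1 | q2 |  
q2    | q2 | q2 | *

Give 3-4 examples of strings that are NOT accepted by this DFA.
Any strings that end in a non-accepting state work; for example:
"1": q0 → q0; q0 is not accepting → rejected
"000": q0 → q1 → q1 → q1; q1 is not accepting → rejected
"100": q0 → q0 → q1 → q1; q1 is not accepting → rejected
"1111": q0 → q0 → q0 → q0 → q0; q0 is not accepting → rejected

Final answer: "1", "000", "100", "1111"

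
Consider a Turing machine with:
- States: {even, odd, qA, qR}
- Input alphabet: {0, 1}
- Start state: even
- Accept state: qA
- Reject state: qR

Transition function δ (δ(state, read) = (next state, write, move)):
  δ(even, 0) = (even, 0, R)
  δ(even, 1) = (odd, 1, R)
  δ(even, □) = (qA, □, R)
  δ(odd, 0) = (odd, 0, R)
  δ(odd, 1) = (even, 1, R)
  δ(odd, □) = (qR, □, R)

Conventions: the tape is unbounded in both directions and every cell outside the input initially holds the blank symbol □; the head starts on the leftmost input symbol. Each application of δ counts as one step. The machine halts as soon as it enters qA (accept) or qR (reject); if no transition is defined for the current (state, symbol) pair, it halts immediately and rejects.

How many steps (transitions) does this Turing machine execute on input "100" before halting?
Step 0: [even]100 (head at position 0)
Step 1: δ(even, 1) = (odd, 1, R)  ⊢  1[odd]00 (head at position 1)
Step 2: δ(odd, 0) = (odd, 0, R)  ⊢  10[odd]0 (head at position 2)
Step 3: δ(odd, 0) = (odd, 0, R)  ⊢  100[odd]□ (head at position 3)
Step 4: δ(odd, □) = (qR, □, R)  ⊢  100□[qR]□ (head at position 4)
The machine is in qR, so it halts and rejects.
Number of transitions executed: 4.

Final answer: 4 steps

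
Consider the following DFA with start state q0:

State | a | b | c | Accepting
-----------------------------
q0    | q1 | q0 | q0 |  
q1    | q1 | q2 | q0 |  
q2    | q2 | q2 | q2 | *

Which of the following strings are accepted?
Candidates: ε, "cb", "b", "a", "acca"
ε: q0; q0 is not accepting → rejected
"cb": q0 → q0 → q0; q0 is not accepting → rejected
"b": q0 → q0; q0 is not accepting → rejected
"a": q0 → q1; q1 is not accepting → rejected
"acca": q0 → q1 → q0 → q0 → q1; q1 is not accepting → rejected

Final answer: None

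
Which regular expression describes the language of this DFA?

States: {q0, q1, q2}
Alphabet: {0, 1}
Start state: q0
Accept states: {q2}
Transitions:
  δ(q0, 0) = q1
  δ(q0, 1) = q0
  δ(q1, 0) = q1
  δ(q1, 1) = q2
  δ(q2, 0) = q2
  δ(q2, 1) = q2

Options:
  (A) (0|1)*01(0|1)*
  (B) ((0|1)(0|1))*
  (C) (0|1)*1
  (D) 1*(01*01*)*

Testing sample strings against the DFA:
  '1101' -> accepted
  '1001' -> accepted
  '01011' -> accepted
  '11' -> rejected
Checking each option for a counterexample:
  (A) (0|1)*01(0|1)*: agrees with the DFA on all strings of length ≤ 4
  (B) ((0|1)(0|1))*: ε is rejected by the DFA but matches the regex → eliminated
  (C) (0|1)*1: '1' is rejected by the DFA but matches the regex → eliminated
  (D) 1*(01*01*)*: ε is rejected by the DFA but matches the regex → eliminated
Only (A) (0|1)*01(0|1)* is consistent with the DFA.

Final answer: (A) (0|1)*01(0|1)*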